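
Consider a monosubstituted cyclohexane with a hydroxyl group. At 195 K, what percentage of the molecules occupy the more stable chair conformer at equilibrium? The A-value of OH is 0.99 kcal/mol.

One chair has the hydroxyl group axial (E = 0.99 kcal/mol) and the other has it equatorial (E = 0).
ΔG = 0.99 kcal/mol between the two chairs.
K = exp(ΔG/RT) with R = 1.987×10⁻³ kcal mol⁻¹ K⁻¹ and T = 195 K gives K ≈ 12.9.
Fraction in the lower-energy chair = K/(K+1) = 92.8%.

92.8%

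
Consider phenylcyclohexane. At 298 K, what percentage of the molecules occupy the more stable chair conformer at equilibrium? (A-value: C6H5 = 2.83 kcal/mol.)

99.2%

One chair has the phenyl group axial (E = 2.83 kcal/mol) and the other has it equatorial (E = 0).
ΔG = 2.83 kcal/mol between the two chairs.
K = exp(ΔG/RT) with R = 1.987×10⁻³ kcal mol⁻¹ K⁻¹ and T = 298 K gives K ≈ 119.
Fraction in the lower-energy chair = K/(K+1) = 99.2%.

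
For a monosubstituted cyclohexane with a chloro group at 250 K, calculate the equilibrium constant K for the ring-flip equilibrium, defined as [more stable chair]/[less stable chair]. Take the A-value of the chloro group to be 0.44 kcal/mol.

One chair has the chloro group axial (E = 0.44 kcal/mol) and the other has it equatorial (E = 0).
ΔG = 0.44 kcal/mol between the two chairs.
K = exp(ΔG/RT) with R = 1.987×10⁻³ kcal mol⁻¹ K⁻¹ and T = 250 K gives K ≈ 2.42.

K ≈ 2.42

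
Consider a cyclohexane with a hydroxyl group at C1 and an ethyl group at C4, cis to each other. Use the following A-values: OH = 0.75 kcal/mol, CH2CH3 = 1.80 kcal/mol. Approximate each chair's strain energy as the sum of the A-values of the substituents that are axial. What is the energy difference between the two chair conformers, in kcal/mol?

C1 and C4 have opposite parity, so for the cis isomer the two substituents are one axial and one equatorial in each chair.
Chair I (hydroxyl axial, ethyl equatorial): E = 0.75 kcal/mol.
Chair II (hydroxyl equatorial, ethyl axial): E = 1.80 kcal/mol.
ΔE = 1.80 − 0.75 = 1.05 kcal/mol; chair I is more stable.

1.05 kcal/mol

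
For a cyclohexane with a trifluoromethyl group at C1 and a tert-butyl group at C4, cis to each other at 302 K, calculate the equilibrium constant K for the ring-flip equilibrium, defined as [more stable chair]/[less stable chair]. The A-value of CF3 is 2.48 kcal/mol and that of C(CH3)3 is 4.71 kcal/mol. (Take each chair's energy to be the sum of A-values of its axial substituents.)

C1 and C4 have opposite parity, so for the cis isomer the two substituents are one axial and one equatorial in each chair.
Chair I (trifluoromethyl axial, tert-butyl equatorial): E = 2.48 kcal/mol; chair II (trifluoromethyl equatorial, tert-butyl axial): E = 4.71 kcal/mol.
ΔG = 2.23 kcal/mol between the two chairs.
K = exp(ΔG/RT) with R = 1.987×10⁻³ kcal mol⁻¹ K⁻¹ and T = 302 K gives K ≈ 41.1.

K ≈ 41.1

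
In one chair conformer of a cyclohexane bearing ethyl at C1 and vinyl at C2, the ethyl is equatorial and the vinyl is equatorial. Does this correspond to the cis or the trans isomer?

trans

C1 and C2 have opposite parity, so their axial bonds point in opposite directions.
With opposite-parity carbons, two substituents on the same face are one axial and one equatorial; opposite faces give both axial or both equatorial.
Here the groups are equatorial/equatorial → opposite face → trans.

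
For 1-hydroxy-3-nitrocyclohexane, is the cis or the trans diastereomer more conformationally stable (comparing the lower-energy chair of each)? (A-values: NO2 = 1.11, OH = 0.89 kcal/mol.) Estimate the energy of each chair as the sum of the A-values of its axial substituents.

cis

At 1,3 positions (parity same): cis → (e,e or a,a); trans → (a,e or e,a).
Best chair for cis: E = 0.00 kcal/mol; best chair for trans: E = 0.89 kcal/mol.
The cis isomer is lower by 0.89 kcal/mol.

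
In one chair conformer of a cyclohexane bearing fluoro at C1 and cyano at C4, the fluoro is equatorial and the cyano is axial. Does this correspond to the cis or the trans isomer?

C1 and C4 have opposite parity, so their axial bonds point in opposite directions.
With opposite-parity carbons, two substituents on the same face are one axial and one equatorial; opposite faces give both axial or both equatorial.
Here the groups are equatorial/axial → same face → cis.

cis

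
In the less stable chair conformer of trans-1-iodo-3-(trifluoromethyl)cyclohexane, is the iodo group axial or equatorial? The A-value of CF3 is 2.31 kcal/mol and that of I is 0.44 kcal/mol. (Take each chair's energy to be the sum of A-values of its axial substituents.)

C1 and C3 have the same parity, so for the trans isomer the two substituents are one axial and one equatorial in each chair.
Chair I (trifluoromethyl axial, iodo equatorial): E = 2.31 kcal/mol.
Chair II (trifluoromethyl equatorial, iodo axial): E = 0.44 kcal/mol.
Chair I is the less stable (higher-energy) conformer, and in that chair the iodo group is equatorial.

equatorial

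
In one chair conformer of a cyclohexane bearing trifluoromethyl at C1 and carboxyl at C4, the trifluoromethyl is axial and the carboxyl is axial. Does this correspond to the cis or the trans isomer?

trans

C1 and C4 have opposite parity, so their axial bonds point in opposite directions.
With opposite-parity carbons, two substituents on the same face are one axial and one equatorial; opposite faces give both axial or both equatorial.
Here the groups are axial/axial → opposite face → trans.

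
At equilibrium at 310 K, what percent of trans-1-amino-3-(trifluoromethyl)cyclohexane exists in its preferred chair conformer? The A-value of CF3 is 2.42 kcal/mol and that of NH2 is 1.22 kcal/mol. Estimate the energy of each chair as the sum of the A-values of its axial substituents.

C1 and C3 have the same parity, so for the trans isomer the two substituents are one axial and one equatorial in each chair.
Chair I (trifluoromethyl axial, amino equatorial): E = 2.42 kcal/mol; chair II (trifluoromethyl equatorial, amino axial): E = 1.22 kcal/mol.
ΔG = 1.20 kcal/mol between the two chairs.
K = exp(ΔG/RT) with R = 1.987×10⁻³ kcal mol⁻¹ K⁻¹ and T = 310 K gives K ≈ 7.02.
Fraction in the lower-energy chair = K/(K+1) = 87.5%.

87.5%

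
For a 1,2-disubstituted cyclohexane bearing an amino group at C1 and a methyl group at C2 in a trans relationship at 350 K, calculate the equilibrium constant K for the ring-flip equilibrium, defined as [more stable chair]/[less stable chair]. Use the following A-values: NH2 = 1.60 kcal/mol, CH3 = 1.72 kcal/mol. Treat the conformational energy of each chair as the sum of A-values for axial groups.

C1 and C2 have opposite parity, so for the trans isomer the two substituents are e,e in one chair and a,a in the other.
Chair I (amino axial, methyl axial): E = 3.32 kcal/mol; chair II (amino equatorial, methyl equatorial): E = 0.00 kcal/mol.
ΔG = 3.32 kcal/mol between the two chairs.
K = exp(ΔG/RT) with R = 1.987×10⁻³ kcal mol⁻¹ K⁻¹ and T = 350 K gives K ≈ 118.

K ≈ 118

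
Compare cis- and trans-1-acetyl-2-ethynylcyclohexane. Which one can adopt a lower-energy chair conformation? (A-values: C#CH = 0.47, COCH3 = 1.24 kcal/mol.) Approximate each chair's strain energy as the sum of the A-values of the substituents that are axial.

trans

At 1,2 positions (parity opposite): cis → (a,e or e,a); trans → (e,e or a,a).
Best chair for cis: E = 0.47 kcal/mol; best chair for trans: E = 0.00 kcal/mol.
The trans isomer is lower by 0.47 kcal/mol.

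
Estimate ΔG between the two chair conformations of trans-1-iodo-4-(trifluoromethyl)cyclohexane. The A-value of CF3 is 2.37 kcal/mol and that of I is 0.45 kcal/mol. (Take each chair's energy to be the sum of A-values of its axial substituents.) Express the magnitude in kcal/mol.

C1 and C4 have opposite parity, so for the trans isomer the two substituents are e,e in one chair and a,a in the other.
Chair I (trifluoromethyl axial, iodo axial): E = 2.82 kcal/mol.
Chair II (trifluoromethyl equatorial, iodo equatorial): E = 0.00 kcal/mol.
ΔE = 2.82 − 0.00 = 2.82 kcal/mol; chair II is more stable.

2.82 kcal/mol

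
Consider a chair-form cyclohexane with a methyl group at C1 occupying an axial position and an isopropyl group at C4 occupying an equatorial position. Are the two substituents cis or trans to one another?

cis

C1 and C4 have opposite parity, so their axial bonds point in opposite directions.
With opposite-parity carbons, two substituents on the same face are one axial and one equatorial; opposite faces give both axial or both equatorial.
Here the groups are axial/equatorial → same face → cis.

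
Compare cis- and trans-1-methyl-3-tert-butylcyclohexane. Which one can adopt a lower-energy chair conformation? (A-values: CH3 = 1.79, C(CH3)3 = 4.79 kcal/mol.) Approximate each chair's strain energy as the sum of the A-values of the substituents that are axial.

At 1,3 positions (parity same): cis → (e,e or a,a); trans → (a,e or e,a).
Best chair for cis: E = 0.00 kcal/mol; best chair for trans: E = 1.79 kcal/mol.
The cis isomer is lower by 1.79 kcal/mol.

cis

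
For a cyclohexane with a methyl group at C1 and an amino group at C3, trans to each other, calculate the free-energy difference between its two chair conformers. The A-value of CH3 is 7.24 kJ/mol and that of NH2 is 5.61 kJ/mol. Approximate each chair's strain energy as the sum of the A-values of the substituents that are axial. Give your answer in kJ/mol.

1.63 kJ/mol

C1 and C3 have the same parity, so for the trans isomer the two substituents are one axial and one equatorial in each chair.
Chair I (methyl axial, amino equatorial): E = 7.24 kJ/mol.
Chair II (methyl equatorial, amino axial): E = 5.61 kJ/mol.
ΔE = 7.24 − 5.61 = 1.63 kJ/mol; chair II is more stable.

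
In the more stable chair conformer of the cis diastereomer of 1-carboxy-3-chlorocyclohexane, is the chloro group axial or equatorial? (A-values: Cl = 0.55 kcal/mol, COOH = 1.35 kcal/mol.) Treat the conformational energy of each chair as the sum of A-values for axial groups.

C1 and C3 have the same parity, so for the cis isomer the two substituents are e,e in one chair and a,a in the other.
Chair I (chloro axial, carboxyl axial): E = 1.90 kcal/mol.
Chair II (chloro equatorial, carboxyl equatorial): E = 0.00 kcal/mol.
Chair II is the more stable (lower-energy) conformer, and in that chair the chloro group is equatorial.

equatorial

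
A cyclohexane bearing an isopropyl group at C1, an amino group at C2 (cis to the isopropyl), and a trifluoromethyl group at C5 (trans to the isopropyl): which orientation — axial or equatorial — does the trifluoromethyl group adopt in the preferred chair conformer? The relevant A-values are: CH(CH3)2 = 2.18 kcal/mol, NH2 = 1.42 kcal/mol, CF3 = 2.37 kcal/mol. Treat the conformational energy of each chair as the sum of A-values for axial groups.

Chair I (isopropyl axial, amino equatorial, trifluoromethyl equatorial): E = 2.18 kcal/mol.
Chair II (isopropyl equatorial, amino axial, trifluoromethyl axial): E = 3.79 kcal/mol.
Chair I is the more stable (lower-energy) conformer, and in that chair the trifluoromethyl group is equatorial.

equatorial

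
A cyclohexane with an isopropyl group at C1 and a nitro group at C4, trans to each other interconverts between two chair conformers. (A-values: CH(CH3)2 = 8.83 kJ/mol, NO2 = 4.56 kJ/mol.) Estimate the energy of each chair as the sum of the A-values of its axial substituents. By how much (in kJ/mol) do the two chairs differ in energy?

C1 and C4 have opposite parity, so for the trans isomer the two substituents are e,e in one chair and a,a in the other.
Chair I (isopropyl axial, nitro axial): E = 13.39 kJ/mol.
Chair II (isopropyl equatorial, nitro equatorial): E = 0.00 kJ/mol.
ΔE = 13.39 − 0.00 = 13.39 kJ/mol; chair II is more stable.

13.39 kJ/mol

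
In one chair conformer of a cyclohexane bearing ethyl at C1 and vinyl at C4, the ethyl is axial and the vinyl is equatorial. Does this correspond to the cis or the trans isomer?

cis

C1 and C4 have opposite parity, so their axial bonds point in opposite directions.
With opposite-parity carbons, two substituents on the same face are one axial and one equatorial; opposite faces give both axial or both equatorial.
Here the groups are axial/equatorial → same face → cis.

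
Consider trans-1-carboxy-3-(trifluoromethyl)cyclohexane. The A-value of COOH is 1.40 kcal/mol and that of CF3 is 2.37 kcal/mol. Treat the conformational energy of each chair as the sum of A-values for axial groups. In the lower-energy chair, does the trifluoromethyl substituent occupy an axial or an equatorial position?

C1 and C3 have the same parity, so for the trans isomer the two substituents are one axial and one equatorial in each chair.
Chair I (carboxyl axial, trifluoromethyl equatorial): E = 1.40 kcal/mol.
Chair II (carboxyl equatorial, trifluoromethyl axial): E = 2.37 kcal/mol.
Chair I is the more stable (lower-energy) conformer, and in that chair the trifluoromethyl group is equatorial.

equatorial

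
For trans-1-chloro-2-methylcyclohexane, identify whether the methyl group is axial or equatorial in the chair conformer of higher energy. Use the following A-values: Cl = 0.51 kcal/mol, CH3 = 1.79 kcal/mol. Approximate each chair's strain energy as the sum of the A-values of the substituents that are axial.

C1 and C2 have opposite parity, so for the trans isomer the two substituents are e,e in one chair and a,a in the other.
Chair I (chloro axial, methyl axial): E = 2.30 kcal/mol.
Chair II (chloro equatorial, methyl equatorial): E = 0.00 kcal/mol.
Chair I is the less stable (higher-energy) conformer, and in that chair the methyl group is axial.

axial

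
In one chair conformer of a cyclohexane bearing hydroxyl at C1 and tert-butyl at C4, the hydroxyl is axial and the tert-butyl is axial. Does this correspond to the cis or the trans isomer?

trans

C1 and C4 have opposite parity, so their axial bonds point in opposite directions.
With opposite-parity carbons, two substituents on the same face are one axial and one equatorial; opposite faces give both axial or both equatorial.
Here the groups are axial/axial → opposite face → trans.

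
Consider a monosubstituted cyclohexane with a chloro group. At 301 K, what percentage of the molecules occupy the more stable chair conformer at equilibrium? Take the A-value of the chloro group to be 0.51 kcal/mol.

One chair has the chloro group axial (E = 0.51 kcal/mol) and the other has it equatorial (E = 0).
ΔG = 0.51 kcal/mol between the two chairs.
K = exp(ΔG/RT) with R = 1.987×10⁻³ kcal mol⁻¹ K⁻¹ and T = 301 K gives K ≈ 2.35.
Fraction in the lower-energy chair = K/(K+1) = 70.1%.

70.1%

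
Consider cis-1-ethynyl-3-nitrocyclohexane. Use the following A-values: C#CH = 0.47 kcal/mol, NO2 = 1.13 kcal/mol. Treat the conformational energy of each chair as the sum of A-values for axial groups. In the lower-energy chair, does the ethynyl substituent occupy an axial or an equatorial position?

equatorial

C1 and C3 have the same parity, so for the cis isomer the two substituents are e,e in one chair and a,a in the other.
Chair I (ethynyl axial, nitro axial): E = 1.60 kcal/mol.
Chair II (ethynyl equatorial, nitro equatorial): E = 0.00 kcal/mol.
Chair II is the more stable (lower-energy) conformer, and in that chair the ethynyl group is equatorial.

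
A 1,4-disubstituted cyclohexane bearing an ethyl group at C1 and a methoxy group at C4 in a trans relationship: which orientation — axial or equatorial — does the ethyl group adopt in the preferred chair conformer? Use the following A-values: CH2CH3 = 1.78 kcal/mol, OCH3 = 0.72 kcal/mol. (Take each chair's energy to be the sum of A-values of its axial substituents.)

C1 and C4 have opposite parity, so for the trans isomer the two substituents are e,e in one chair and a,a in the other.
Chair I (ethyl axial, methoxy axial): E = 2.50 kcal/mol.
Chair II (ethyl equatorial, methoxy equatorial): E = 0.00 kcal/mol.
Chair II is the more stable (lower-energy) conformer, and in that chair the ethyl group is equatorial.

equatorial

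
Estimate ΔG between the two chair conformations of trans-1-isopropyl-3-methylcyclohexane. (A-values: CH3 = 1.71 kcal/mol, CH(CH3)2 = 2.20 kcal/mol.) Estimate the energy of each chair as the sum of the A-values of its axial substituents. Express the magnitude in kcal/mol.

0.49 kcal/mol

C1 and C3 have the same parity, so for the trans isomer the two substituents are one axial and one equatorial in each chair.
Chair I (methyl axial, isopropyl equatorial): E = 1.71 kcal/mol.
Chair II (methyl equatorial, isopropyl axial): E = 2.20 kcal/mol.
ΔE = 2.20 − 1.71 = 0.49 kcal/mol; chair I is more stable.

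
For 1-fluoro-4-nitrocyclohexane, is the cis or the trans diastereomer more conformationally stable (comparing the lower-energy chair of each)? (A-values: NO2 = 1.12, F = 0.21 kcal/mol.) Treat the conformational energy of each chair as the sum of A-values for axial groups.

trans

At 1,4 positions (parity opposite): cis → (a,e or e,a); trans → (e,e or a,a).
Best chair for cis: E = 0.21 kcal/mol; best chair for trans: E = 0.00 kcal/mol.
The trans isomer is lower by 0.21 kcal/mol.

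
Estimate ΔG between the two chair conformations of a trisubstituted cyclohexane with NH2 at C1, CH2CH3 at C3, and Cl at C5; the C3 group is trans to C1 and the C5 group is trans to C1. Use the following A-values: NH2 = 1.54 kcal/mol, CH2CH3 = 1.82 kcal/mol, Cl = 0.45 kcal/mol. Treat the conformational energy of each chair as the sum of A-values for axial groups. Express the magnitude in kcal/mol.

0.73 kcal/mol

Chair I (amino axial, ethyl equatorial, chloro equatorial): E = 1.54 kcal/mol.
Chair II (amino equatorial, ethyl axial, chloro axial): E = 2.27 kcal/mol.
ΔE = 2.27 − 1.54 = 0.73 kcal/mol; chair I is more stable.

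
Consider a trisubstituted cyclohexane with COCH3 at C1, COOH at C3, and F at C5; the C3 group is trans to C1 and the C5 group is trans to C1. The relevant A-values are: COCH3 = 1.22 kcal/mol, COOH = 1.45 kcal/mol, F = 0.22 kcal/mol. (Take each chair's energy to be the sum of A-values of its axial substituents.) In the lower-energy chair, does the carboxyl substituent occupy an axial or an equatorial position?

equatorial

Chair I (acetyl axial, carboxyl equatorial, fluoro equatorial): E = 1.22 kcal/mol.
Chair II (acetyl equatorial, carboxyl axial, fluoro axial): E = 1.67 kcal/mol.
Chair I is the more stable (lower-energy) conformer, and in that chair the carboxyl group is equatorial.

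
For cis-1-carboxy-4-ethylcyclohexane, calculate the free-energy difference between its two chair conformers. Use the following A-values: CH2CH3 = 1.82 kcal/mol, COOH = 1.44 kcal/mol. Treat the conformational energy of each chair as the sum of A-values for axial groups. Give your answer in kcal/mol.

0.38 kcal/mol

C1 and C4 have opposite parity, so for the cis isomer the two substituents are one axial and one equatorial in each chair.
Chair I (ethyl axial, carboxyl equatorial): E = 1.82 kcal/mol.
Chair II (ethyl equatorial, carboxyl axial): E = 1.44 kcal/mol.
ΔE = 1.82 − 1.44 = 0.38 kcal/mol; chair II is more stable.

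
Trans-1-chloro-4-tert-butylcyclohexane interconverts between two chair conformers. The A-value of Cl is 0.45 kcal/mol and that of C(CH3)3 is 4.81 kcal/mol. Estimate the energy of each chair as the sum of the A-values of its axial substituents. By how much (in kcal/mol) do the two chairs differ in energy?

C1 and C4 have opposite parity, so for the trans isomer the two substituents are e,e in one chair and a,a in the other.
Chair I (chloro axial, tert-butyl axial): E = 5.26 kcal/mol.
Chair II (chloro equatorial, tert-butyl equatorial): E = 0.00 kcal/mol.
ΔE = 5.26 − 0.00 = 5.26 kcal/mol; chair II is more stable.

5.26 kcal/mol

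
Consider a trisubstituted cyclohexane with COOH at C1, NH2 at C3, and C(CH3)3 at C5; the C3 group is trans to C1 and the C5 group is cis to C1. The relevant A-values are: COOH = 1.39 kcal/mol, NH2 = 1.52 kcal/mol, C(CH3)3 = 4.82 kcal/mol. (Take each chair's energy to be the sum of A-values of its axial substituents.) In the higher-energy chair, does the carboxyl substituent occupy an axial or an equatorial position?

axial

Chair I (carboxyl axial, amino equatorial, tert-butyl axial): E = 6.21 kcal/mol.
Chair II (carboxyl equatorial, amino axial, tert-butyl equatorial): E = 1.52 kcal/mol.
Chair I is the less stable (higher-energy) conformer, and in that chair the carboxyl group is axial.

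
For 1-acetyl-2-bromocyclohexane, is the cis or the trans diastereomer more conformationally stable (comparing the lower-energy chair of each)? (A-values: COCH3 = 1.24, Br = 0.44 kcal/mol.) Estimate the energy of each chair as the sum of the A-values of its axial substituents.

trans

At 1,2 positions (parity opposite): cis → (a,e or e,a); trans → (e,e or a,a).
Best chair for cis: E = 0.44 kcal/mol; best chair for trans: E = 0.00 kcal/mol.
The trans isomer is lower by 0.44 kcal/mol.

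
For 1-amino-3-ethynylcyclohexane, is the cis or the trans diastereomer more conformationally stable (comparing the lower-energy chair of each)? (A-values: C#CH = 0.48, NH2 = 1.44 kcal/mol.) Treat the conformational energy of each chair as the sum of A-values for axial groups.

At 1,3 positions (parity same): cis → (e,e or a,a); trans → (a,e or e,a).
Best chair for cis: E = 0.00 kcal/mol; best chair for trans: E = 0.48 kcal/mol.
The cis isomer is lower by 0.48 kcal/mol.

cis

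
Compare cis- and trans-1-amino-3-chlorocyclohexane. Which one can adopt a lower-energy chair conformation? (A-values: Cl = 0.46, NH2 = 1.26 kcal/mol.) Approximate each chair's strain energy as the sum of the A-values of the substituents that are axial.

At 1,3 positions (parity same): cis → (e,e or a,a); trans → (a,e or e,a).
Best chair for cis: E = 0.00 kcal/mol; best chair for trans: E = 0.46 kcal/mol.
The cis isomer is lower by 0.46 kcal/mol.

cis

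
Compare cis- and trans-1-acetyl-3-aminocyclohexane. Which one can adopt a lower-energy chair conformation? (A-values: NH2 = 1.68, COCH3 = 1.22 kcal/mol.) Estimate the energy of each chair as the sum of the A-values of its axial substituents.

cis

At 1,3 positions (parity same): cis → (e,e or a,a); trans → (a,e or e,a).
Best chair for cis: E = 0.00 kcal/mol; best chair for trans: E = 1.22 kcal/mol.
The cis isomer is lower by 1.22 kcal/mol.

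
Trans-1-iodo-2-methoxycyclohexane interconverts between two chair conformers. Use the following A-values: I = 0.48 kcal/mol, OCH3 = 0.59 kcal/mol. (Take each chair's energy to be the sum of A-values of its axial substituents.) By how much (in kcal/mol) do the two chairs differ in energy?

1.07 kcal/mol

C1 and C2 have opposite parity, so for the trans isomer the two substituents are e,e in one chair and a,a in the other.
Chair I (iodo axial, methoxy axial): E = 1.07 kcal/mol.
Chair II (iodo equatorial, methoxy equatorial): E = 0.00 kcal/mol.
ΔE = 1.07 − 0.00 = 1.07 kcal/mol; chair II is more stable.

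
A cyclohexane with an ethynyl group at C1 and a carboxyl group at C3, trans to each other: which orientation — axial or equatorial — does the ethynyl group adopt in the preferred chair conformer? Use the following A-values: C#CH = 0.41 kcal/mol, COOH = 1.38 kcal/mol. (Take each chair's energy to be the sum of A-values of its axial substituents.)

C1 and C3 have the same parity, so for the trans isomer the two substituents are one axial and one equatorial in each chair.
Chair I (ethynyl axial, carboxyl equatorial): E = 0.41 kcal/mol.
Chair II (ethynyl equatorial, carboxyl axial): E = 1.38 kcal/mol.
Chair I is the more stable (lower-energy) conformer, and in that chair the ethynyl group is axial.

axial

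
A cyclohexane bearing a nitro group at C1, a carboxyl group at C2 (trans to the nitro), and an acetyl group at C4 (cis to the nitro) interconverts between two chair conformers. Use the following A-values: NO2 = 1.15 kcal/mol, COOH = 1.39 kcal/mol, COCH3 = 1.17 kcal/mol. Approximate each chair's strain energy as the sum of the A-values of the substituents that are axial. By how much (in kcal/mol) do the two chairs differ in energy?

1.37 kcal/mol

Chair I (nitro axial, carboxyl axial, acetyl equatorial): E = 2.54 kcal/mol.
Chair II (nitro equatorial, carboxyl equatorial, acetyl axial): E = 1.17 kcal/mol.
ΔE = 2.54 − 1.17 = 1.37 kcal/mol; chair II is more stable.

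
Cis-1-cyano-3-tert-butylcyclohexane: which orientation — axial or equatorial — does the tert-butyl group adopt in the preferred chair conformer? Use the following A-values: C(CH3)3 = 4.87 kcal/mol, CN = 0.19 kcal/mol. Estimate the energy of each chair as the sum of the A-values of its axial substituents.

C1 and C3 have the same parity, so for the cis isomer the two substituents are e,e in one chair and a,a in the other.
Chair I (tert-butyl axial, cyano axial): E = 5.06 kcal/mol.
Chair II (tert-butyl equatorial, cyano equatorial): E = 0.00 kcal/mol.
Chair II is the more stable (lower-energy) conformer, and in that chair the tert-butyl group is equatorial.

equatorial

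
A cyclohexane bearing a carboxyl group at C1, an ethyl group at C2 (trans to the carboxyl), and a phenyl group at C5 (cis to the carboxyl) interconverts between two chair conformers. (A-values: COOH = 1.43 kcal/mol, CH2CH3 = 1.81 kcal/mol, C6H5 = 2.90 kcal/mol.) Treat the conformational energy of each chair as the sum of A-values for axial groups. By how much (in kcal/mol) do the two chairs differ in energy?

6.14 kcal/mol

Chair I (carboxyl axial, ethyl axial, phenyl axial): E = 6.14 kcal/mol.
Chair II (carboxyl equatorial, ethyl equatorial, phenyl equatorial): E = 0.00 kcal/mol.
ΔE = 6.14 − 0.00 = 6.14 kcal/mol; chair II is more stable.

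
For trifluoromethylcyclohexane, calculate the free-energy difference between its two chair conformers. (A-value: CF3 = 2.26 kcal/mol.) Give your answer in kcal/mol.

A monosubstituted cyclohexane has one chair with the trifluoromethyl group axial (E = A = 2.26 kcal/mol) and one with it equatorial (E = 0).
ΔE = 2.26 − 0 = 2.26 kcal/mol.

2.26 kcal/mol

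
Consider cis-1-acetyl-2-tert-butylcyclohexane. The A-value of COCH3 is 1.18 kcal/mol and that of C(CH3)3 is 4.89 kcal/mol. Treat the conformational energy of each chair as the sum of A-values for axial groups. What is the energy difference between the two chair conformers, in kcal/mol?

C1 and C2 have opposite parity, so for the cis isomer the two substituents are one axial and one equatorial in each chair.
Chair I (acetyl axial, tert-butyl equatorial): E = 1.18 kcal/mol.
Chair II (acetyl equatorial, tert-butyl axial): E = 4.89 kcal/mol.
ΔE = 4.89 − 1.18 = 3.71 kcal/mol; chair I is more stable.

3.71 kcal/mol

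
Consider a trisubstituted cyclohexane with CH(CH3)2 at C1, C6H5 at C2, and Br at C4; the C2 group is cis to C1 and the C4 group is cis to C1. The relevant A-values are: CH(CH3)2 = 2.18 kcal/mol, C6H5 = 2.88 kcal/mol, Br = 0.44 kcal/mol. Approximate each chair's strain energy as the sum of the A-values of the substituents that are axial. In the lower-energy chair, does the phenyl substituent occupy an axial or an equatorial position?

Chair I (isopropyl axial, phenyl equatorial, bromo equatorial): E = 2.18 kcal/mol.
Chair II (isopropyl equatorial, phenyl axial, bromo axial): E = 3.32 kcal/mol.
Chair I is the more stable (lower-energy) conformer, and in that chair the phenyl group is equatorial.

equatorial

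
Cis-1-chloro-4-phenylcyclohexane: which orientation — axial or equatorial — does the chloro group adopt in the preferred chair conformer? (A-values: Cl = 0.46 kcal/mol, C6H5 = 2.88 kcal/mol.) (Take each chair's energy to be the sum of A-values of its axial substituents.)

axial

C1 and C4 have opposite parity, so for the cis isomer the two substituents are one axial and one equatorial in each chair.
Chair I (chloro axial, phenyl equatorial): E = 0.46 kcal/mol.
Chair II (chloro equatorial, phenyl axial): E = 2.88 kcal/mol.
Chair I is the more stable (lower-energy) conformer, and in that chair the chloro group is axial.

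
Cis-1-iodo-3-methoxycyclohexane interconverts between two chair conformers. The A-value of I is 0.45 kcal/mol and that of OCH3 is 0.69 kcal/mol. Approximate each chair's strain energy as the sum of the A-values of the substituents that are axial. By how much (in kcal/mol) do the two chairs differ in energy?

1.14 kcal/mol

C1 and C3 have the same parity, so for the cis isomer the two substituents are e,e in one chair and a,a in the other.
Chair I (iodo axial, methoxy axial): E = 1.14 kcal/mol.
Chair II (iodo equatorial, methoxy equatorial): E = 0.00 kcal/mol.
ΔE = 1.14 − 0.00 = 1.14 kcal/mol; chair II is more stable.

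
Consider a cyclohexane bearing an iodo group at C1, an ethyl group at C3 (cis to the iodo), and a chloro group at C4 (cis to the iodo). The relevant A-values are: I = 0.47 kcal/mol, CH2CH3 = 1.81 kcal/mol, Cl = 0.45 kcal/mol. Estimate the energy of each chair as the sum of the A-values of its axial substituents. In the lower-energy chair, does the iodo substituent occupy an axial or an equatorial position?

Chair I (iodo axial, ethyl axial, chloro equatorial): E = 2.28 kcal/mol.
Chair II (iodo equatorial, ethyl equatorial, chloro axial): E = 0.45 kcal/mol.
Chair II is the more stable (lower-energy) conformer, and in that chair the iodo group is equatorial.

equatorial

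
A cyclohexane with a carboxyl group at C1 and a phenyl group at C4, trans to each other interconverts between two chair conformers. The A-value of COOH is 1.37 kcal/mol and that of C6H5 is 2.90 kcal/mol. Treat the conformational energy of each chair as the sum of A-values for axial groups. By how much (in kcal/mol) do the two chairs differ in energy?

C1 and C4 have opposite parity, so for the trans isomer the two substituents are e,e in one chair and a,a in the other.
Chair I (carboxyl axial, phenyl axial): E = 4.27 kcal/mol.
Chair II (carboxyl equatorial, phenyl equatorial): E = 0.00 kcal/mol.
ΔE = 4.27 − 0.00 = 4.27 kcal/mol; chair II is more stable.

4.27 kcal/mol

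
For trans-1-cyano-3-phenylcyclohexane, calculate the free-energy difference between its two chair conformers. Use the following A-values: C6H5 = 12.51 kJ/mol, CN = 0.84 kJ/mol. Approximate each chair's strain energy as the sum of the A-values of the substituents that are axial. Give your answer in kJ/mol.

11.67 kJ/mol

C1 and C3 have the same parity, so for the trans isomer the two substituents are one axial and one equatorial in each chair.
Chair I (phenyl axial, cyano equatorial): E = 12.51 kJ/mol.
Chair II (phenyl equatorial, cyano axial): E = 0.84 kJ/mol.
ΔE = 12.51 − 0.84 = 11.67 kJ/mol; chair II is more stable.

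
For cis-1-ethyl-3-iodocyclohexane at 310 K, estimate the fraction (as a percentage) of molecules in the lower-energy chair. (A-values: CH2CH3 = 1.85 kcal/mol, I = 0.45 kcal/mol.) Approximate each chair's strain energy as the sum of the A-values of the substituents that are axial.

C1 and C3 have the same parity, so for the cis isomer the two substituents are e,e in one chair and a,a in the other.
Chair I (ethyl axial, iodo axial): E = 2.30 kcal/mol; chair II (ethyl equatorial, iodo equatorial): E = 0.00 kcal/mol.
ΔG = 2.30 kcal/mol between the two chairs.
K = exp(ΔG/RT) with R = 1.987×10⁻³ kcal mol⁻¹ K⁻¹ and T = 310 K gives K ≈ 41.8.
Fraction in the lower-energy chair = K/(K+1) = 97.7%.

97.7%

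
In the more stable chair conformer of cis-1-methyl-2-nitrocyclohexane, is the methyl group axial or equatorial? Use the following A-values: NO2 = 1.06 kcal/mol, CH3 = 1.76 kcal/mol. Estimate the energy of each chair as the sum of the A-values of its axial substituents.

equatorial

C1 and C2 have opposite parity, so for the cis isomer the two substituents are one axial and one equatorial in each chair.
Chair I (nitro axial, methyl equatorial): E = 1.06 kcal/mol.
Chair II (nitro equatorial, methyl axial): E = 1.76 kcal/mol.
Chair I is the more stable (lower-energy) conformer, and in that chair the methyl group is equatorial.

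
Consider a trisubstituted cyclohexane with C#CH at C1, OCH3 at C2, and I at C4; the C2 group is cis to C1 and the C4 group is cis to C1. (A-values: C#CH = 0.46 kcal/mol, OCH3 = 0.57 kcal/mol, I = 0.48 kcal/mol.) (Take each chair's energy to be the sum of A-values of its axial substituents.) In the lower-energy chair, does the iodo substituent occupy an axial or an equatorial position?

Chair I (ethynyl axial, methoxy equatorial, iodo equatorial): E = 0.46 kcal/mol.
Chair II (ethynyl equatorial, methoxy axial, iodo axial): E = 1.05 kcal/mol.
Chair I is the more stable (lower-energy) conformer, and in that chair the iodo group is equatorial.

equatorial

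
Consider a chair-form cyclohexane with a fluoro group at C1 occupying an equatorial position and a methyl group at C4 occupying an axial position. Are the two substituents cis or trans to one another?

C1 and C4 have opposite parity, so their axial bonds point in opposite directions.
With opposite-parity carbons, two substituents on the same face are one axial and one equatorial; opposite faces give both axial or both equatorial.
Here the groups are equatorial/axial → same face → cis.

cis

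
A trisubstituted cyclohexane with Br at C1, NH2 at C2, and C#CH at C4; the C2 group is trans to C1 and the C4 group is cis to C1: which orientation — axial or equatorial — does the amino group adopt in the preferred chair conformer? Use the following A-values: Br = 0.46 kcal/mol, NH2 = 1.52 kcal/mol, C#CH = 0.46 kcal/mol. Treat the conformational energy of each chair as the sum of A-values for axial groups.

Chair I (bromo axial, amino axial, ethynyl equatorial): E = 1.98 kcal/mol.
Chair II (bromo equatorial, amino equatorial, ethynyl axial): E = 0.46 kcal/mol.
Chair II is the more stable (lower-energy) conformer, and in that chair the amino group is equatorial.

equatorial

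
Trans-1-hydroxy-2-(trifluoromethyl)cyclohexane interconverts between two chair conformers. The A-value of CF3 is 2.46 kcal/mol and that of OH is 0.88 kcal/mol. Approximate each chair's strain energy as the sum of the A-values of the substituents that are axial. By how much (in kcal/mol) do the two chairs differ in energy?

C1 and C2 have opposite parity, so for the trans isomer the two substituents are e,e in one chair and a,a in the other.
Chair I (trifluoromethyl axial, hydroxyl axial): E = 3.34 kcal/mol.
Chair II (trifluoromethyl equatorial, hydroxyl equatorial): E = 0.00 kcal/mol.
ΔE = 3.34 − 0.00 = 3.34 kcal/mol; chair II is more stable.

3.34 kcal/mol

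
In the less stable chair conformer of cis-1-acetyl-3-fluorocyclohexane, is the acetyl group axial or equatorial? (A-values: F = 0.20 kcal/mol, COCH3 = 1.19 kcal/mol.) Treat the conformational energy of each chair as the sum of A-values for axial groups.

C1 and C3 have the same parity, so for the cis isomer the two substituents are e,e in one chair and a,a in the other.
Chair I (fluoro axial, acetyl axial): E = 1.39 kcal/mol.
Chair II (fluoro equatorial, acetyl equatorial): E = 0.00 kcal/mol.
Chair I is the less stable (higher-energy) conformer, and in that chair the acetyl group is axial.

axial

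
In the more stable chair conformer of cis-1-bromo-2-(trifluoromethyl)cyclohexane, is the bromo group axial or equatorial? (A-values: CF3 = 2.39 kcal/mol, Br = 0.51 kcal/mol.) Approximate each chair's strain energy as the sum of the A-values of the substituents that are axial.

axial

C1 and C2 have opposite parity, so for the cis isomer the two substituents are one axial and one equatorial in each chair.
Chair I (trifluoromethyl axial, bromo equatorial): E = 2.39 kcal/mol.
Chair II (trifluoromethyl equatorial, bromo axial): E = 0.51 kcal/mol.
Chair II is the more stable (lower-energy) conformer, and in that chair the bromo group is axial.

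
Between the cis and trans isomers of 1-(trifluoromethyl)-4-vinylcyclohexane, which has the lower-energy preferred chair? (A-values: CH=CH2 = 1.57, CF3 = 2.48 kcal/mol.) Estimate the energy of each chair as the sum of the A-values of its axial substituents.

trans

At 1,4 positions (parity opposite): cis → (a,e or e,a); trans → (e,e or a,a).
Best chair for cis: E = 1.57 kcal/mol; best chair for trans: E = 0.00 kcal/mol.
The trans isomer is lower by 1.57 kcal/mol.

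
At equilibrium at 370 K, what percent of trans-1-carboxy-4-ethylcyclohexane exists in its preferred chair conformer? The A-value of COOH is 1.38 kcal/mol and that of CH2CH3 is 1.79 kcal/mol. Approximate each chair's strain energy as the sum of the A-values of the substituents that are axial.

C1 and C4 have opposite parity, so for the trans isomer the two substituents are e,e in one chair and a,a in the other.
Chair I (carboxyl axial, ethyl axial): E = 3.17 kcal/mol; chair II (carboxyl equatorial, ethyl equatorial): E = 0.00 kcal/mol.
ΔG = 3.17 kcal/mol between the two chairs.
K = exp(ΔG/RT) with R = 1.987×10⁻³ kcal mol⁻¹ K⁻¹ and T = 370 K gives K ≈ 74.6.
Fraction in the lower-energy chair = K/(K+1) = 98.7%.

98.7%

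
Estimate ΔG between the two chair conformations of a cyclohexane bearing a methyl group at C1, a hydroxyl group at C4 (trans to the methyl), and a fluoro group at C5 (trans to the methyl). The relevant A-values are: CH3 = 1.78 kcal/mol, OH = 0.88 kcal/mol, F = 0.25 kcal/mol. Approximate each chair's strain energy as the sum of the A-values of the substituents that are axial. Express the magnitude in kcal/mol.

Chair I (methyl axial, hydroxyl axial, fluoro equatorial): E = 2.66 kcal/mol.
Chair II (methyl equatorial, hydroxyl equatorial, fluoro axial): E = 0.25 kcal/mol.
ΔE = 2.66 − 0.25 = 2.41 kcal/mol; chair II is more stable.

2.41 kcal/mol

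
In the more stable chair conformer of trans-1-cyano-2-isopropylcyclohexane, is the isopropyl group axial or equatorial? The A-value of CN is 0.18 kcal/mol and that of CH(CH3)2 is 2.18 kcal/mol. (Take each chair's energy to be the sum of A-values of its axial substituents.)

C1 and C2 have opposite parity, so for the trans isomer the two substituents are e,e in one chair and a,a in the other.
Chair I (cyano axial, isopropyl axial): E = 2.36 kcal/mol.
Chair II (cyano equatorial, isopropyl equatorial): E = 0.00 kcal/mol.
Chair II is the more stable (lower-energy) conformer, and in that chair the isopropyl group is equatorial.

equatorial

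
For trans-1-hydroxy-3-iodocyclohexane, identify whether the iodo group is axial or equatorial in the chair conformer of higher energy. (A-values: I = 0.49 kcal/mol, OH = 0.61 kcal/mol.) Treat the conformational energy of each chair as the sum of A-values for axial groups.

equatorial

C1 and C3 have the same parity, so for the trans isomer the two substituents are one axial and one equatorial in each chair.
Chair I (iodo axial, hydroxyl equatorial): E = 0.49 kcal/mol.
Chair II (iodo equatorial, hydroxyl axial): E = 0.61 kcal/mol.
Chair II is the less stable (higher-energy) conformer, and in that chair the iodo group is equatorial.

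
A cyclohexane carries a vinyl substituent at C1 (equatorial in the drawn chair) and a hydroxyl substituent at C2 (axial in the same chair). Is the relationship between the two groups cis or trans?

cis

C1 and C2 have opposite parity, so their axial bonds point in opposite directions.
With opposite-parity carbons, two substituents on the same face are one axial and one equatorial; opposite faces give both axial or both equatorial.
Here the groups are equatorial/axial → same face → cis.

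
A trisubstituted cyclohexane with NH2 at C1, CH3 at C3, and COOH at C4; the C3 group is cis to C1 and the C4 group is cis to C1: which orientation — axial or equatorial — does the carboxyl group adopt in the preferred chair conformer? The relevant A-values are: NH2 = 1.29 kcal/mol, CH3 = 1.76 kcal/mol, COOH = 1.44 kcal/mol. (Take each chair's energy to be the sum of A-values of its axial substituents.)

Chair I (amino axial, methyl axial, carboxyl equatorial): E = 3.05 kcal/mol.
Chair II (amino equatorial, methyl equatorial, carboxyl axial): E = 1.44 kcal/mol.
Chair II is the more stable (lower-energy) conformer, and in that chair the carboxyl group is axial.

axial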